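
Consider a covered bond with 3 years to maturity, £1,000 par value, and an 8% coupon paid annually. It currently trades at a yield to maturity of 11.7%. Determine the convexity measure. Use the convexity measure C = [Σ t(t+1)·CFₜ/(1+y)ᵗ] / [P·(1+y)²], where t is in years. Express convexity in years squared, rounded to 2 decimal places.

With y = 0.117:
  t   CF        PV=CF/(1+0.117)^t    t·PV        t(t+1)·PV
  1        80.00        71.6204        71.6204         143.2408
  2        80.00        64.1185       128.2371         384.7113
  3     1,080.00       774.9331     2,324.7994       9,299.1977
  Σ                    910.6721     2,524.6569       9,827.1498
P = 910.6721.
Convexity = Σ t(t+1)·PV / [P·(1+y)²] = 9,827.1498 / (910.6721 × 1.247689) = 8.64887.

8.65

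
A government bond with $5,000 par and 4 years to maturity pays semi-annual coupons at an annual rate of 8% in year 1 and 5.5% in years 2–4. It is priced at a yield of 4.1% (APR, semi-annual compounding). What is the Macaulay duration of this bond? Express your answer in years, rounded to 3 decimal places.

3.590 years

Periodic yield y = 0.0205. Discount each cash flow and weight by its period:
  t   CF        PV=CF/(1+0.0205)^t    t·PV
  1       200.00       195.9824       195.9824
  2       200.00       192.0454       384.0909
  3       137.50       129.3790       388.1369
  4       137.50       126.7800       507.1199
  5       137.50       124.2332       621.1660
  6       137.50       121.7376       730.4254
  7       137.50       119.2921       835.0446
  8     5,137.50     4,367.6493    34,941.1946
  Σ                  5,377.0989    38,603.1607
Price P = Σ PV = 5,377.0989.
Macaulay duration = Σ(t·PV) / P = 38,603.1607 / 5,377.0989 = 7.17918 half-year periods.
In years: 7.17918 / 2 = 3.58959 years.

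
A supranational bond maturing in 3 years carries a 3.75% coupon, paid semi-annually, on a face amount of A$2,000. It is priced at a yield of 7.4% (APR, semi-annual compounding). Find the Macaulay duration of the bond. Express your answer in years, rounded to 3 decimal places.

Periodic yield y = 0.037. Discount each cash flow and weight by its period:
  t   CF        PV=CF/(1+0.037)^t    t·PV
  1        37.50        36.1620        36.1620
  2        37.50        34.8718        69.7435
  3        37.50        33.6275       100.8826
  4        37.50        32.4277       129.7108
  5        37.50        31.2707       156.3535
  6     2,037.50     1,638.4194     9,830.5163
  Σ                  1,806.7791    10,323.3687
Price P = Σ PV = 1,806.7791.
Macaulay duration = Σ(t·PV) / P = 10,323.3687 / 1,806.7791 = 5.71369 half-year periods.
In years: 5.71369 / 2 = 2.85684 years.

2.857 years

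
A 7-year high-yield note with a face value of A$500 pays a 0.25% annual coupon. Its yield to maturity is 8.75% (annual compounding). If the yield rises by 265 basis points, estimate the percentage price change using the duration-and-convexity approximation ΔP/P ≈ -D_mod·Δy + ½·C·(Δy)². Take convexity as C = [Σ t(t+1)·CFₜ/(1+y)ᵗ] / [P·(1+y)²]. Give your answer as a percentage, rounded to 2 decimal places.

With y = 0.0875:
  t   CF        PV=CF/(1+0.0875)^t    t·PV        t(t+1)·PV
  1         1.25         1.1494         1.1494           2.2989
  2         1.25         1.0569         2.1139           6.3417
  3         1.25         0.9719         2.9157          11.6628
  4         1.25         0.8937         3.5748          17.8740
  5         1.25         0.8218         4.1090          24.6539
  6         1.25         0.7557         4.5340          31.7383
  7       501.25       278.6439     1,950.5072      15,604.0579
  Σ                    284.2933     1,968.9041      15,698.6274
P = 284.2933; D_Mac = 6.92561 yrs; D_mod = 6.36837 yrs; C = 46.69136.
Duration effect: -6.36837 × (+0.0265) = -0.168762
Convexity effect: 0.5 × 46.69136 × (0.0265)² = +0.0163945
ΔP/P ≈ -0.168762 + 0.0163945 = -0.152367 = -15.2367%.

-15.24%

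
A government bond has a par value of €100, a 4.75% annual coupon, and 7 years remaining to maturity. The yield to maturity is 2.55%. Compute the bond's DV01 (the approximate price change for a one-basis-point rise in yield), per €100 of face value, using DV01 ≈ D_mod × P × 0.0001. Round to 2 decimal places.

Periodic yield y = 0.0255.
  t   CF        PV=CF/(1+0.0255)^t    t·PV
  1         4.75         4.6319         4.6319
  2         4.75         4.5167         9.0334
  3         4.75         4.4044        13.2132
  4         4.75         4.2949        17.1795
  5         4.75         4.1881        20.9404
  6         4.75         4.0839        24.5037
  7       104.75        87.8222       614.7555
  Σ                    113.9421       704.2576
P = 113.9421; D_Mac = 6.18084 yrs; D_mod = 6.02714 yrs.
DV01 ≈ 6.02714 × 113.9421 × 0.0001 = 0.068675.

€0.07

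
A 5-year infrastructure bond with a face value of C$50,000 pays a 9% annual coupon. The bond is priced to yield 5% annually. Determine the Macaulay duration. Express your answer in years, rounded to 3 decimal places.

4.303 years

Periodic yield y = 0.05. Discount each cash flow and weight by its year:
  t   CF        PV=CF/(1+0.05)^t    t·PV
  1     4,500.00     4,285.7143     4,285.7143
  2     4,500.00     4,081.6327     8,163.2653
  3     4,500.00     3,887.2692    11,661.8076
  4     4,500.00     3,702.1611    14,808.6445
  5    54,500.00    42,702.1761   213,510.8804
  Σ                 58,658.9533   252,430.3121
Price P = Σ PV = 58,658.9533.
Macaulay duration = Σ(t·PV) / P = 252,430.3121 / 58,658.9533 = 4.30336 years.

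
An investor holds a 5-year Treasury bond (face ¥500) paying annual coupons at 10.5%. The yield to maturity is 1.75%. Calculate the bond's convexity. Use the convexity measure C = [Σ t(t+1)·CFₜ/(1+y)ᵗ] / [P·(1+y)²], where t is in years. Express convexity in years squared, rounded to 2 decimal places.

With y = 0.0175:
  t   CF        PV=CF/(1+0.0175)^t    t·PV        t(t+1)·PV
  1        52.50        51.5971        51.5971         103.1941
  2        52.50        50.7096       101.4193         304.2578
  3        52.50        49.8375       149.5124         598.0497
  4        52.50        48.9803       195.9213         979.6064
  5       552.50       506.5942     2,532.9709      15,197.8253
  Σ                    707.7187     3,031.4209      17,182.9333
P = 707.7187.
Convexity = Σ t(t+1)·PV / [P·(1+y)²] = 17,182.9333 / (707.7187 × 1.035306) = 23.45135.

23.45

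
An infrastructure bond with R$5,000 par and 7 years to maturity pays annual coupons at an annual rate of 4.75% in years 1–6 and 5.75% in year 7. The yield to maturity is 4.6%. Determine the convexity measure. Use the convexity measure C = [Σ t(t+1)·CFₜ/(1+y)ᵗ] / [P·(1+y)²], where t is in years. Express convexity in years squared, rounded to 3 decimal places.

42.753

With y = 0.046:
  t   CF        PV=CF/(1+0.046)^t    t·PV        t(t+1)·PV
  1       237.50       227.0554       227.0554         454.1109
  2       237.50       217.0702       434.1404       1,302.4213
  3       237.50       207.5241       622.5723       2,490.2893
  4       237.50       198.3978       793.5912       3,967.9562
  5       237.50       189.6729       948.3643       5,690.1858
  6       237.50       181.3316     1,087.9896       7,615.9274
  7     5,287.50     3,859.4782    27,016.3472     216,130.7774
  Σ                  5,080.5302    31,130.0606     237,651.6684
P = 5,080.5302.
Convexity = Σ t(t+1)·PV / [P·(1+y)²] = 237,651.6684 / (5,080.5302 × 1.094116) = 42.75318.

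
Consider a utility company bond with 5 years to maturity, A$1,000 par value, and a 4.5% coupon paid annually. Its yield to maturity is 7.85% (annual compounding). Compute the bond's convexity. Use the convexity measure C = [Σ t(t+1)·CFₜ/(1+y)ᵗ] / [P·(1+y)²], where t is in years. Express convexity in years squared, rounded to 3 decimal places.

With y = 0.0785:
  t   CF        PV=CF/(1+0.0785)^t    t·PV        t(t+1)·PV
  1        45.00        41.7246        41.7246          83.4492
  2        45.00        38.6876        77.3753         232.1258
  3        45.00        35.8717       107.6151         430.4605
  4        45.00        33.2607       133.0430         665.2148
  5     1,045.00       716.1690     3,580.8452      21,485.0712
  Σ                    865.7137     3,940.6032      22,896.3216
P = 865.7137.
Convexity = Σ t(t+1)·PV / [P·(1+y)²] = 22,896.3216 / (865.7137 × 1.163162) = 22.73794.

22.738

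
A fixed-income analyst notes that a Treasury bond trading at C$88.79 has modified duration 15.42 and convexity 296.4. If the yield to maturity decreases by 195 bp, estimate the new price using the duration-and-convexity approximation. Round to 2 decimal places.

Duration effect: -D_mod·Δy = -15.42 × (-0.0195) = +0.300690
Convexity effect: ½·C·(Δy)² = 0.5 × 296.4 × (-0.0195)² = +0.05635305
ΔP/P ≈ +0.300690 + 0.05635305 = +0.35704305
New price ≈ 88.79 × (1 + 0.35704305) = 120.4918524095.

C$120.49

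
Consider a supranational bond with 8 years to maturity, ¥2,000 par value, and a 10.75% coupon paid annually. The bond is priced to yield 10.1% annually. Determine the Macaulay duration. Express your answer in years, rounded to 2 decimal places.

5.79 years

Periodic yield y = 0.101. Discount each cash flow and weight by its year:
  t   CF        PV=CF/(1+0.101)^t    t·PV
  1       215.00       195.2770       195.2770
  2       215.00       177.3633       354.7267
  3       215.00       161.0929       483.2788
  4       215.00       146.3151       585.2604
  5       215.00       132.8929       664.4646
  6       215.00       120.7020       724.2121
  7       215.00       109.6294       767.4061
  8     2,215.00     1,025.8295     8,206.6359
  Σ                  2,069.1023    11,981.2617
Price P = Σ PV = 2,069.1023.
Macaulay duration = Σ(t·PV) / P = 11,981.2617 / 2,069.1023 = 5.79056 years.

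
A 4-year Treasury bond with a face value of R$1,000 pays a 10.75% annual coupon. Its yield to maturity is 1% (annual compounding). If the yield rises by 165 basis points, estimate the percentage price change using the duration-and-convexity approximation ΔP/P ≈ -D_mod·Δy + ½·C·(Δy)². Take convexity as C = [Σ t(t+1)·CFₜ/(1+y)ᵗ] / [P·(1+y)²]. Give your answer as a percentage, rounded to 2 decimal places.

-5.56%

With y = 0.01:
  t   CF        PV=CF/(1+0.01)^t    t·PV        t(t+1)·PV
  1       107.50       106.4356       106.4356         212.8713
  2       107.50       105.3818       210.7637         632.2910
  3       107.50       104.3384       313.0153       1,252.0613
  4     1,107.50     1,064.2857     4,257.1429      21,285.7146
  Σ                  1,380.4416     4,887.3575      23,382.9382
P = 1,380.4416; D_Mac = 3.54043 yrs; D_mod = 3.50538 yrs; C = 16.60498.
Duration effect: -3.50538 × (+0.0165) = -0.057839
Convexity effect: 0.5 × 16.60498 × (0.0165)² = +0.0022604
ΔP/P ≈ -0.057839 + 0.0022604 = -0.055578 = -5.5578%.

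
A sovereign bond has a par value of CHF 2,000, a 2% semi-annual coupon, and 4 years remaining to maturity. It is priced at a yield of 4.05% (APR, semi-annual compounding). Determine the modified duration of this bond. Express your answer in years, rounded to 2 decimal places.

Periodic yield y = 0.02025. First find Macaulay duration:
  t   CF        PV=CF/(1+0.02025)^t    t·PV
  1        20.00        19.6030        19.6030
  2        20.00        19.2140        38.4279
  3        20.00        18.8326        56.4978
  4        20.00        18.4588        73.8352
  5        20.00        18.0924        90.4622
  6        20.00        17.7333       106.4000
  7        20.00        17.3814       121.6695
  8     2,020.00     1,720.6738    13,765.3903
  Σ                  1,849.9893    14,272.2859
P = 1,849.9893; Macaulay duration = 14,272.2859 / 1,849.9893 = 7.71479 half-year periods = 3.85740 years.
Modified duration = D_Mac / (1 + y) = 3.85740 / 1.02025 = 3.78083 years.

3.78 years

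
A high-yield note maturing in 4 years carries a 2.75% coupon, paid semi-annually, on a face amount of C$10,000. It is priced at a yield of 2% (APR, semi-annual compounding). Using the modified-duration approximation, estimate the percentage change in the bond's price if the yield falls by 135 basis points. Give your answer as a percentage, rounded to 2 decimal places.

+5.10%

Periodic yield y = 0.01. Modified duration first:
  t   CF        PV=CF/(1+0.01)^t    t·PV
  1       137.50       136.1386       136.1386
  2       137.50       134.7907       269.5814
  3       137.50       133.4561       400.3684
  4       137.50       132.1348       528.5392
  5       137.50       130.8265       654.1327
  6       137.50       129.5312       777.1873
  7       137.50       128.2487       897.7411
  8    10,137.50     9,361.8112    74,894.4893
  Σ                 10,286.9379    78,558.1781
P = 10,286.9379; D_Mac = 7.63669 half-year periods = 3.81835 yrs; D_mod = 3.81835/(1+0.01) = 3.78054 yrs.
ΔP/P ≈ -D_mod · Δy = -3.78054 × (-0.0135) = +0.051037 = +5.1037%.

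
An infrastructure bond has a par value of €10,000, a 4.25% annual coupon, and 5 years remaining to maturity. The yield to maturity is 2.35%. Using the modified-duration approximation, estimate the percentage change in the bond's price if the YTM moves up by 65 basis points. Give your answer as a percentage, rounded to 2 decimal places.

Periodic yield y = 0.0235. Modified duration first:
  t   CF        PV=CF/(1+0.0235)^t    t·PV
  1       425.00       415.2418       415.2418
  2       425.00       405.7077       811.4154
  3       425.00       396.3925     1,189.1774
  4       425.00       387.2911     1,549.1645
  5    10,425.00     9,281.8988    46,409.4940
  Σ                 10,886.5319    50,374.4930
P = 10,886.5319; D_Mac = 4.62723 yrs; D_mod = 4.62723/(1+0.0235) = 4.52099 yrs.
ΔP/P ≈ -D_mod · Δy = -4.52099 × (+0.0065) = -0.029386 = -2.9386%.

-2.94%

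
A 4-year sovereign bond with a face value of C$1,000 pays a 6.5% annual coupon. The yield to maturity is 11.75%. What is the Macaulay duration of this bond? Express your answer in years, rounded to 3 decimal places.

3.613 years

Periodic yield y = 0.1175. Discount each cash flow and weight by its year:
  t   CF        PV=CF/(1+0.1175)^t    t·PV
  1        65.00        58.1655        58.1655
  2        65.00        52.0497       104.0994
  3        65.00        46.5769       139.7308
  4     1,065.00       682.9037     2,731.6149
  Σ                    839.6959     3,033.6106
Price P = Σ PV = 839.6959.
Macaulay duration = Σ(t·PV) / P = 3,033.6106 / 839.6959 = 3.61275 years.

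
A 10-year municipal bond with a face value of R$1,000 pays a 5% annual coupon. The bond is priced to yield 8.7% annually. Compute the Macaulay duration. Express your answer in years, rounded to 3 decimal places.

7.782 years

Periodic yield y = 0.087. Discount each cash flow and weight by its year:
  t   CF        PV=CF/(1+0.087)^t    t·PV
  1        50.00        45.9982        45.9982
  2        50.00        42.3166        84.6332
  3        50.00        38.9297       116.7892
  4        50.00        35.8139       143.2557
  5        50.00        32.9475       164.7374
  6        50.00        30.3105       181.8628
  7        50.00        27.8845       195.1917
  8        50.00        25.6527       205.2219
  9        50.00        23.5996       212.3961
  10    1,050.00       455.9255     4,559.2547
  Σ                    759.3787     5,909.3409
Price P = Σ PV = 759.3787.
Macaulay duration = Σ(t·PV) / P = 5,909.3409 / 759.3787 = 7.78181 years.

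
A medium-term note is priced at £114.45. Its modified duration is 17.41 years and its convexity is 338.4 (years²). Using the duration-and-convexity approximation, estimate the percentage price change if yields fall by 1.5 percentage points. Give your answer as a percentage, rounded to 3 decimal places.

+29.922%

Duration effect: -D_mod·Δy = -17.41 × (-0.015) = +0.261150
Convexity effect: ½·C·(Δy)² = 0.5 × 338.4 × (-0.015)² = +0.0380700
ΔP/P ≈ +0.261150 + 0.0380700 = +0.299220
= +29.9220%.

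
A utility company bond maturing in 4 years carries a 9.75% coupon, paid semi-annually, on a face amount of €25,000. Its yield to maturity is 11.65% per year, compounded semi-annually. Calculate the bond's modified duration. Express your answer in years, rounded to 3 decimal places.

Periodic yield y = 0.05825. First find Macaulay duration:
  t   CF        PV=CF/(1+0.05825)^t    t·PV
  1     1,218.75     1,151.6655     1,151.6655
  2     1,218.75     1,088.2736     2,176.5471
  3     1,218.75     1,028.3709     3,085.1128
  4     1,218.75       971.7656     3,887.0624
  5     1,218.75       918.2760     4,591.3801
  6     1,218.75       867.7307     5,206.3842
  7     1,218.75       819.9676     5,739.7732
  8    26,218.75    16,668.8549   133,350.8390
  Σ                 23,514.9048   159,188.7643
P = 23,514.9048; Macaulay duration = 159,188.7643 / 23,514.9048 = 6.76970 half-year periods = 3.38485 years.
Modified duration = D_Mac / (1 + y) = 3.38485 / 1.05825 = 3.19853 years.

3.199 years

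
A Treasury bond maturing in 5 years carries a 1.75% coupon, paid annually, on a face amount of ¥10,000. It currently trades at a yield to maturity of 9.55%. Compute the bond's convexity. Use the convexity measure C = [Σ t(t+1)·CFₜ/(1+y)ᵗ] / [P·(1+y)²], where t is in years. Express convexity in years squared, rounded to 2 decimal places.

23.62

With y = 0.0955:
  t   CF        PV=CF/(1+0.0955)^t    t·PV        t(t+1)·PV
  1       175.00       159.7444       159.7444         319.4888
  2       175.00       145.8187       291.6374         874.9123
  3       175.00       133.1070       399.3210       1,597.2840
  4       175.00       121.5034       486.0137       2,430.0685
  5    10,175.00     6,448.7050    32,243.5249     193,461.1491
  Σ                  7,008.8785    33,580.2414     198,682.9028
P = 7,008.8785.
Convexity = Σ t(t+1)·PV / [P·(1+y)²] = 198,682.9028 / (7,008.8785 × 1.200120) = 23.62040.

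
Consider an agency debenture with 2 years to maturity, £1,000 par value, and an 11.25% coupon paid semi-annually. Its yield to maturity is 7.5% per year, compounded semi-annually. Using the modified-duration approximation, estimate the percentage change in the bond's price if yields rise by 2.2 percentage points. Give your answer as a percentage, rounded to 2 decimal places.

Periodic yield y = 0.0375. Modified duration first:
  t   CF        PV=CF/(1+0.0375)^t    t·PV
  1        56.25        54.2169        54.2169
  2        56.25        52.2572       104.5144
  3        56.25        50.3684       151.1052
  4     1,056.25       911.6210     3,646.4838
  Σ                  1,068.4635     3,956.3204
P = 1,068.4635; D_Mac = 3.70281 half-year periods = 1.85141 yrs; D_mod = 1.85141/(1+0.0375) = 1.78449 yrs.
ΔP/P ≈ -D_mod · Δy = -1.78449 × (+0.022) = -0.039259 = -3.9259%.

-3.93%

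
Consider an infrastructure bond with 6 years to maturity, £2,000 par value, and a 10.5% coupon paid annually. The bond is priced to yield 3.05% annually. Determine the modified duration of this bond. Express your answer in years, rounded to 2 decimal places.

Periodic yield y = 0.0305. First find Macaulay duration:
  t   CF        PV=CF/(1+0.0305)^t    t·PV
  1       210.00       203.7846       203.7846
  2       210.00       197.7531       395.5062
  3       210.00       191.9001       575.7004
  4       210.00       186.2204       744.8817
  5       210.00       180.7088       903.5440
  6     2,210.00     1,845.4586    11,072.7513
  Σ                  2,805.8256    13,896.1683
P = 2,805.8256; Macaulay duration = 13,896.1683 / 2,805.8256 = 4.95261 years.
Modified duration = D_Mac / (1 + y) = 4.95261 / 1.0305 = 4.80603 years.

4.81 years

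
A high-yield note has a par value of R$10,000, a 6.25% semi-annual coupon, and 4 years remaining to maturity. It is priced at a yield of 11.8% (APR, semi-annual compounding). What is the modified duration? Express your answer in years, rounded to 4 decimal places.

Periodic yield y = 0.059. First find Macaulay duration:
  t   CF        PV=CF/(1+0.059)^t    t·PV
  1       312.50       295.0897       295.0897
  2       312.50       278.6494       557.2988
  3       312.50       263.1250       789.3751
  4       312.50       248.4655       993.8622
  5       312.50       234.6228     1,173.1140
  6       312.50       221.5513     1,329.3077
  7       312.50       209.2080     1,464.4560
  8    10,312.50     6,519.2297    52,153.8373
  Σ                  8,269.9414    58,756.3408
P = 8,269.9414; Macaulay duration = 58,756.3408 / 8,269.9414 = 7.10481 half-year periods = 3.55240 years.
Modified duration = D_Mac / (1 + y) = 3.55240 / 1.059 = 3.35449 years.

3.3545 years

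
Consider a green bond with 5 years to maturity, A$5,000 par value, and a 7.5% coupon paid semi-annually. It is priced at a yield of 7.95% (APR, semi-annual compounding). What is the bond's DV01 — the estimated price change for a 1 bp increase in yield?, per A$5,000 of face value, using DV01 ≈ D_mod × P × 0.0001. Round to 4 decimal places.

A$2.0075

Periodic yield y = 0.03975.
  t   CF        PV=CF/(1+0.03975)^t    t·PV
  1       187.50       180.3318       180.3318
  2       187.50       173.4377       346.8753
  3       187.50       166.8071       500.4212
  4       187.50       160.4300       641.7200
  5       187.50       154.2967       771.4835
  6       187.50       148.3979       890.3873
  7       187.50       142.7246       999.0720
  8       187.50       137.2682     1,098.1453
  9       187.50       132.0204     1,188.1832
  10    5,187.50     3,512.9245    35,129.2453
  Σ                  4,908.6388    41,745.8650
P = 4,908.6388; D_Mac = 8.50457 half-year periods = 4.25229 yrs; D_mod = 4.08972 yrs.
DV01 ≈ 4.08972 × 4,908.6388 × 0.0001 = 2.007495.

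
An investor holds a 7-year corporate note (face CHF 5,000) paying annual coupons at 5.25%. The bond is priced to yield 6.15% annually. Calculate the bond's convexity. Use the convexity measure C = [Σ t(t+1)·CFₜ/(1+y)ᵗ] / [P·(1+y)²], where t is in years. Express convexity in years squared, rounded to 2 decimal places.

40.41

With y = 0.0615:
  t   CF        PV=CF/(1+0.0615)^t    t·PV        t(t+1)·PV
  1       262.50       247.2916       247.2916         494.5831
  2       262.50       232.9643       465.9285       1,397.7856
  3       262.50       219.4670       658.4011       2,633.6045
  4       262.50       206.7518       827.0072       4,135.0361
  5       262.50       194.7733       973.8663       5,843.1976
  6       262.50       183.4887     1,100.9322       7,706.5253
  7     5,262.50     3,465.3900    24,257.7301     194,061.8407
  Σ                  4,750.1266    28,531.1570     216,272.5729
P = 4,750.1266.
Convexity = Σ t(t+1)·PV / [P·(1+y)²] = 216,272.5729 / (4,750.1266 × 1.126782) = 40.40697.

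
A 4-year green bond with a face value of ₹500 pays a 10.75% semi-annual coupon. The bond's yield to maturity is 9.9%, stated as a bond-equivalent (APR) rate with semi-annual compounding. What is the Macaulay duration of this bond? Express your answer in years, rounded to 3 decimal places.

Periodic yield y = 0.0495. Discount each cash flow and weight by its period:
  t   CF        PV=CF/(1+0.0495)^t    t·PV
  1       26.875        25.6074        25.6074
  2       26.875        24.3996        48.7993
  3       26.875        23.2488        69.7465
  4       26.875        22.1523        88.6092
  5       26.875        21.1075       105.5374
  6       26.875        20.1119       120.6716
  7       26.875        19.1633       134.1434
  8      526.875       357.9712     2,863.7693
  Σ                    513.7621     3,456.8841
Price P = Σ PV = 513.7621.
Macaulay duration = Σ(t·PV) / P = 3,456.8841 / 513.7621 = 6.72857 half-year periods.
In years: 6.72857 / 2 = 3.36428 years.

3.364 years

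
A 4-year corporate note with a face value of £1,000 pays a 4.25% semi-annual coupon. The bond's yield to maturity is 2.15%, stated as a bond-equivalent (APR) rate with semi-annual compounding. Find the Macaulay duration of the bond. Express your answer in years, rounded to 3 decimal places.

Periodic yield y = 0.01075. Discount each cash flow and weight by its period:
  t   CF        PV=CF/(1+0.01075)^t    t·PV
  1        21.25        21.0240        21.0240
  2        21.25        20.8004        41.6008
  3        21.25        20.5792        61.7375
  4        21.25        20.3603        81.4412
  5        21.25        20.1437       100.7187
  6        21.25        19.9295       119.5770
  7        21.25        19.7175       138.0228
  8     1,021.25       937.5233     7,500.1864
  Σ                  1,080.0779     8,064.3083
Price P = Σ PV = 1,080.0779.
Macaulay duration = Σ(t·PV) / P = 8,064.3083 / 1,080.0779 = 7.46641 half-year periods.
In years: 7.46641 / 2 = 3.73321 years.

3.733 years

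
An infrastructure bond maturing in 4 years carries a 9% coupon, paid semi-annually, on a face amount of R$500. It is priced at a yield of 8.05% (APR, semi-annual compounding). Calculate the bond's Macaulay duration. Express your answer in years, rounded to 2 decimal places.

3.46 years

Periodic yield y = 0.04025. Discount each cash flow and weight by its period:
  t   CF        PV=CF/(1+0.04025)^t    t·PV
  1        22.50        21.6294        21.6294
  2        22.50        20.7925        41.5850
  3        22.50        19.9880        59.9640
  4        22.50        19.2146        76.8584
  5        22.50        18.4711        92.3557
  6        22.50        17.7565       106.5387
  7        22.50        17.0694       119.4859
  8       522.50       381.0522     3,048.4178
  Σ                    515.9738     3,566.8350
Price P = Σ PV = 515.9738.
Macaulay duration = Σ(t·PV) / P = 3,566.8350 / 515.9738 = 6.91282 half-year periods.
In years: 6.91282 / 2 = 3.45641 years.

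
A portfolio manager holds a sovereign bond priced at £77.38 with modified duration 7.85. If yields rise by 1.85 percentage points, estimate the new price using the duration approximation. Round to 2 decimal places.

Duration approximation: ΔP/P ≈ -D_mod · Δy = -7.85 × (+0.0185) = -0.145225.
New price ≈ 77.38 × (1 - 0.145225) = 66.1424895.

£66.14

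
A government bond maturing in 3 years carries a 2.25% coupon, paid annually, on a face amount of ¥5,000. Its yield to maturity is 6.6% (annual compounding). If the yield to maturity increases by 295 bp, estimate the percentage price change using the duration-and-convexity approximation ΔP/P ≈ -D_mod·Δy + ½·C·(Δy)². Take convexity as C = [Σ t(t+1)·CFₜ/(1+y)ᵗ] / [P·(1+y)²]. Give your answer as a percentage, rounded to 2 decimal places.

-7.66%

With y = 0.066:
  t   CF        PV=CF/(1+0.066)^t    t·PV        t(t+1)·PV
  1       112.50       105.5347       105.5347         211.0694
  2       112.50        99.0007       198.0013         594.0040
  3     5,112.50     4,220.4786    12,661.4359      50,645.7437
  Σ                  4,425.0140    12,964.9720      51,450.8171
P = 4,425.0140; D_Mac = 2.92993 yrs; D_mod = 2.74853 yrs; C = 10.23206.
Duration effect: -2.74853 × (+0.0295) = -0.081081
Convexity effect: 0.5 × 10.23206 × (0.0295)² = +0.0044522
ΔP/P ≈ -0.081081 + 0.0044522 = -0.076629 = -7.6629%.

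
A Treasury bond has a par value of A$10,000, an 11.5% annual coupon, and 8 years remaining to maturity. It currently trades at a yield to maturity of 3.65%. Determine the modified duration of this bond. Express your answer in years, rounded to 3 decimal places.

Periodic yield y = 0.0365. First find Macaulay duration:
  t   CF        PV=CF/(1+0.0365)^t    t·PV
  1     1,150.00     1,109.5031     1,109.5031
  2     1,150.00     1,070.4324     2,140.8647
  3     1,150.00     1,032.7374     3,098.2123
  4     1,150.00       996.3699     3,985.4797
  5     1,150.00       961.2831     4,806.4155
  6     1,150.00       927.4318     5,564.5910
  7     1,150.00       894.7726     6,263.4085
  8    11,150.00     8,369.9028    66,959.2226
  Σ                 15,362.4333    93,927.6975
P = 15,362.4333; Macaulay duration = 93,927.6975 / 15,362.4333 = 6.11412 years.
Modified duration = D_Mac / (1 + y) = 6.11412 / 1.0365 = 5.89881 years.

5.899 years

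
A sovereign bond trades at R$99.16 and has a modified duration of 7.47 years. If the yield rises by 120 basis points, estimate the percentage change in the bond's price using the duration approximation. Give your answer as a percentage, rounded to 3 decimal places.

Duration approximation: ΔP/P ≈ -D_mod · Δy = -7.47 × (+0.012) = -0.089640.
As a percentage: -8.9640%.

-8.964%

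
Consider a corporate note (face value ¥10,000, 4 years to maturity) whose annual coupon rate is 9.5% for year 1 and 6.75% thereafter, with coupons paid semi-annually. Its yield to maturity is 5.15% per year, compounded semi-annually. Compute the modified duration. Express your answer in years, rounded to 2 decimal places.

3.43 years

Periodic yield y = 0.02575. First find Macaulay duration:
  t   CF        PV=CF/(1+0.02575)^t    t·PV
  1       475.00       463.0758       463.0758
  2       475.00       451.4509       902.9019
  3       337.50       312.7154       938.1461
  4       337.50       304.8651     1,219.4603
  5       337.50       297.2119     1,486.0593
  6       337.50       289.7508     1,738.5047
  7       337.50       282.4770     1,977.3390
  8    10,337.50     8,434.9656    67,479.7251
  Σ                 10,836.5125    76,205.2122
P = 10,836.5125; Macaulay duration = 76,205.2122 / 10,836.5125 = 7.03226 half-year periods = 3.51613 years.
Modified duration = D_Mac / (1 + y) = 3.51613 / 1.02575 = 3.42786 years.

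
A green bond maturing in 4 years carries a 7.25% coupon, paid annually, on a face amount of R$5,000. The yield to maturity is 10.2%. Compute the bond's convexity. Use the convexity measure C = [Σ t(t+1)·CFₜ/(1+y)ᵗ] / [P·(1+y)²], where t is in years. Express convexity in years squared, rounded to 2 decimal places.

14.24

With y = 0.102:
  t   CF        PV=CF/(1+0.102)^t    t·PV        t(t+1)·PV
  1       362.50       328.9474       328.9474         657.8947
  2       362.50       298.5003       597.0007       1,791.0020
  3       362.50       270.8714       812.6143       3,250.4574
  4     5,362.50     3,636.1428    14,544.5711      72,722.8554
  Σ                  4,534.4619    16,283.1335      78,422.2095
P = 4,534.4619.
Convexity = Σ t(t+1)·PV / [P·(1+y)²] = 78,422.2095 / (4,534.4619 × 1.214404) = 14.24132.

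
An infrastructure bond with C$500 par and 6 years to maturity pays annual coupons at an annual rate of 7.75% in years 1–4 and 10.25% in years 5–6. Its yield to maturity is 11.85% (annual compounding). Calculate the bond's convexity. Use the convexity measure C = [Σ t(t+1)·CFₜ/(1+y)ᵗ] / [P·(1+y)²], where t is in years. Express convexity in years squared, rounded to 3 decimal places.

With y = 0.1185:
  t   CF        PV=CF/(1+0.1185)^t    t·PV        t(t+1)·PV
  1        38.75        34.6446        34.6446          69.2892
  2        38.75        30.9742        61.9483         185.8450
  3        38.75        27.6926        83.0778         332.3112
  4        38.75        24.7587        99.0348         495.1739
  5        51.25        29.2761       146.3807         878.2844
  6       551.25       281.5352     1,689.2111      11,824.4776
  Σ                    428.8814     2,114.2974      13,785.3814
P = 428.8814.
Convexity = Σ t(t+1)·PV / [P·(1+y)²] = 13,785.3814 / (428.8814 × 1.251042) = 25.69269.

25.693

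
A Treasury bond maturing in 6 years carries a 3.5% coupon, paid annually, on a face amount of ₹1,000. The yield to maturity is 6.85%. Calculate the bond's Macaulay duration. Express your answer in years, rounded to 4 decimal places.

Periodic yield y = 0.0685. Discount each cash flow and weight by its year:
  t   CF        PV=CF/(1+0.0685)^t    t·PV
  1        35.00        32.7562        32.7562
  2        35.00        30.6562        61.3125
  3        35.00        28.6909        86.0728
  4        35.00        26.8516       107.4063
  5        35.00        25.1302       125.6508
  6     1,035.00       695.4937     4,172.9621
  Σ                    839.5788     4,586.1607
Price P = Σ PV = 839.5788.
Macaulay duration = Σ(t·PV) / P = 4,586.1607 / 839.5788 = 5.46245 years.

5.4625 years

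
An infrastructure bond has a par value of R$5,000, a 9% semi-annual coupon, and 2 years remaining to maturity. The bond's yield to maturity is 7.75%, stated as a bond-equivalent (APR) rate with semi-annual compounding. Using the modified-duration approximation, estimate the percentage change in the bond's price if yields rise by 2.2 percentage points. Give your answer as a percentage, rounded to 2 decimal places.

-3.97%

Periodic yield y = 0.03875. Modified duration first:
  t   CF        PV=CF/(1+0.03875)^t    t·PV
  1       225.00       216.6065       216.6065
  2       225.00       208.5261       417.0522
  3       225.00       200.7472       602.2415
  4     5,225.00     4,487.8894    17,951.5577
  Σ                  5,113.7692    19,187.4579
P = 5,113.7692; D_Mac = 3.75212 half-year periods = 1.87606 yrs; D_mod = 1.87606/(1+0.03875) = 1.80607 yrs.
ΔP/P ≈ -D_mod · Δy = -1.80607 × (+0.022) = -0.039734 = -3.9734%.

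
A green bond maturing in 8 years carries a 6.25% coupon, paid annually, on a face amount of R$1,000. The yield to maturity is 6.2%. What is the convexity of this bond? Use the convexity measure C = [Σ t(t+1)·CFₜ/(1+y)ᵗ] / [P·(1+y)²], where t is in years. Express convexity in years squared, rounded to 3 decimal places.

48.486

With y = 0.062:
  t   CF        PV=CF/(1+0.062)^t    t·PV        t(t+1)·PV
  1        62.50        58.8512        58.8512         117.7024
  2        62.50        55.4155       110.8309         332.4928
  3        62.50        52.1803       156.5409         626.1634
  4        62.50        49.1340       196.5359         982.6796
  5        62.50        46.2655       231.3276       1,387.9656
  6        62.50        43.5645       261.3871       1,829.7098
  7        62.50        41.0212       287.1484       2,297.1874
  8     1,062.50       656.6483     5,253.1862      47,278.6755
  Σ                  1,003.0805     6,555.8082      54,852.5765
P = 1,003.0805.
Convexity = Σ t(t+1)·PV / [P·(1+y)²] = 54,852.5765 / (1,003.0805 × 1.127844) = 48.48554.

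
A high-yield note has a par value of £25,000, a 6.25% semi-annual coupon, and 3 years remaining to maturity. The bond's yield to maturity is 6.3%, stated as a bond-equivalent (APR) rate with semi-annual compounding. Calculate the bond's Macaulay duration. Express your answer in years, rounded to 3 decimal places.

2.782 years

Periodic yield y = 0.0315. Discount each cash flow and weight by its period:
  t   CF        PV=CF/(1+0.0315)^t    t·PV
  1       781.25       757.3921       757.3921
  2       781.25       734.2629     1,468.5257
  3       781.25       711.8399     2,135.5197
  4       781.25       690.1017     2,760.4068
  5       781.25       669.0273     3,345.1367
  6    25,781.25    21,403.6863   128,422.1176
  Σ                 24,966.3102   138,889.0987
Price P = Σ PV = 24,966.3102.
Macaulay duration = Σ(t·PV) / P = 138,889.0987 / 24,966.3102 = 5.56306 half-year periods.
In years: 5.56306 / 2 = 2.78153 years.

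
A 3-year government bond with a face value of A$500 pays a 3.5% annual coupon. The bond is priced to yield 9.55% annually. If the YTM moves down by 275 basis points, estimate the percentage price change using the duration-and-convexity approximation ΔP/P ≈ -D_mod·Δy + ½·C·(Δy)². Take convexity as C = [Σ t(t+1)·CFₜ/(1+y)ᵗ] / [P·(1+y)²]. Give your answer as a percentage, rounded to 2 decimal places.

With y = 0.0955:
  t   CF        PV=CF/(1+0.0955)^t    t·PV        t(t+1)·PV
  1        17.50        15.9744        15.9744          31.9489
  2        17.50        14.5819        29.1637          87.4912
  3       517.50       393.6164     1,180.8493       4,723.3971
  Σ                    424.1727     1,225.9874       4,842.8372
P = 424.1727; D_Mac = 2.89030 yrs; D_mod = 2.63834 yrs; C = 9.51333.
Duration effect: -2.63834 × (-0.0275) = +0.072554
Convexity effect: 0.5 × 9.51333 × (-0.0275)² = +0.0035972
ΔP/P ≈ +0.072554 + 0.0035972 = +0.076152 = +7.6152%.

+7.62%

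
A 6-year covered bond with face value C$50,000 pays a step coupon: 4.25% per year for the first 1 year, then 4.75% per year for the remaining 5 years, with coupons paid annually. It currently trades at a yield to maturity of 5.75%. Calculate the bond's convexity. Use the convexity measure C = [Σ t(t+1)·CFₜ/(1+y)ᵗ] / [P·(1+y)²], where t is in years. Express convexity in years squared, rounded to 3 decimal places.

With y = 0.0575:
  t   CF        PV=CF/(1+0.0575)^t    t·PV        t(t+1)·PV
  1     2,125.00     2,009.4563     2,009.4563       4,018.9125
  2     2,375.00     2,123.7474     4,247.4948      12,742.4844
  3     2,375.00     2,008.2718     6,024.8153      24,099.2614
  4     2,375.00     1,899.0750     7,596.2999      37,981.4994
  5     2,375.00     1,795.8156     8,979.0779      53,874.4672
  6    52,375.00    37,449.1340   224,694.8042   1,572,863.6297
  Σ                 47,285.5000   253,551.9484   1,705,580.2547
P = 47,285.5000.
Convexity = Σ t(t+1)·PV / [P·(1+y)²] = 1,705,580.2547 / (47,285.5000 × 1.118306) = 32.25399.

32.254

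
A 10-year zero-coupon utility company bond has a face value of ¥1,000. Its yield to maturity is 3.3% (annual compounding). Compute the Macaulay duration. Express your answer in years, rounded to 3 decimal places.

A zero-coupon bond has a single cash flow at maturity, so its Macaulay duration equals its maturity: 10 years.

10.000 years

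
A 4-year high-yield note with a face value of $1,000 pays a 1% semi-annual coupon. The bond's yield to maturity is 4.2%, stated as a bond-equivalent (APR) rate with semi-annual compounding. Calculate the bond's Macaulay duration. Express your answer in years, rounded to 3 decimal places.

Periodic yield y = 0.021. Discount each cash flow and weight by its period:
  t   CF        PV=CF/(1+0.021)^t    t·PV
  1         5.00         4.8972         4.8972
  2         5.00         4.7964         9.5929
  3         5.00         4.6978        14.0933
  4         5.00         4.6012        18.4046
  5         5.00         4.5065        22.5326
  6         5.00         4.4138        26.4830
  7         5.00         4.3230        30.2613
  8     1,005.00       851.0599     6,808.4792
  Σ                    883.2958     6,934.7440
Price P = Σ PV = 883.2958.
Macaulay duration = Σ(t·PV) / P = 6,934.7440 / 883.2958 = 7.85099 half-year periods.
In years: 7.85099 / 2 = 3.92549 years.

3.925 years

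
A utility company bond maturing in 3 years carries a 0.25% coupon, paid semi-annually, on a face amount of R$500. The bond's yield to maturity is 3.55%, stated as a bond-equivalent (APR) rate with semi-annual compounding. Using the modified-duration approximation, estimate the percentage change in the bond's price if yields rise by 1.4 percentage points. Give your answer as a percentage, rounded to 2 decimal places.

-4.11%

Periodic yield y = 0.01775. Modified duration first:
  t   CF        PV=CF/(1+0.01775)^t    t·PV
  1        0.625         0.6141         0.6141
  2        0.625         0.6034         1.2068
  3        0.625         0.5929         1.7786
  4        0.625         0.5825         2.3301
  5        0.625         0.5724         2.8618
  6      500.625       450.4700     2,702.8200
  Σ                    453.4352     2,711.6114
P = 453.4352; D_Mac = 5.98015 half-year periods = 2.99008 yrs; D_mod = 2.99008/(1+0.01775) = 2.93793 yrs.
ΔP/P ≈ -D_mod · Δy = -2.93793 × (+0.014) = -0.041131 = -4.1131%.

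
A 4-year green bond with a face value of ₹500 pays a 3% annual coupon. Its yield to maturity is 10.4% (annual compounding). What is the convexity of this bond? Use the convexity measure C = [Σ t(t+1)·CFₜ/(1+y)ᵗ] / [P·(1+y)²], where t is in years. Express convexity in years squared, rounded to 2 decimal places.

With y = 0.104:
  t   CF        PV=CF/(1+0.104)^t    t·PV        t(t+1)·PV
  1        15.00        13.5870        13.5870          27.1739
  2        15.00        12.3070        24.6141          73.8422
  3        15.00        11.1477        33.4430         133.7720
  4       515.00       346.6817     1,386.7269       6,933.6343
  Σ                    383.7234     1,458.3709       7,168.4224
P = 383.7234.
Convexity = Σ t(t+1)·PV / [P·(1+y)²] = 7,168.4224 / (383.7234 × 1.218816) = 15.32735.

15.33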